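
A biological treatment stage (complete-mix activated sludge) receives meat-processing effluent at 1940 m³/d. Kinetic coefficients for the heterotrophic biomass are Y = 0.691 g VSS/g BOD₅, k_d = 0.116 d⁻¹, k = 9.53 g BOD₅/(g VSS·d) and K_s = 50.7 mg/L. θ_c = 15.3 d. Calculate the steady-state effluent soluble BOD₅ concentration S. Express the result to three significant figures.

From the Monod/SRT balance for a CMAS, S = K_s·(1+k_d θ_c)/[θ_c·(Y k − k_d) − 1] = 50.7 × (1 + 0.116 × 15.3) / [15.3 × (0.691 × 9.53 − 0.116) − 1] = 140.7 / 97.98 = 1.436 mg/L.

S ≈ 1.44 mg/L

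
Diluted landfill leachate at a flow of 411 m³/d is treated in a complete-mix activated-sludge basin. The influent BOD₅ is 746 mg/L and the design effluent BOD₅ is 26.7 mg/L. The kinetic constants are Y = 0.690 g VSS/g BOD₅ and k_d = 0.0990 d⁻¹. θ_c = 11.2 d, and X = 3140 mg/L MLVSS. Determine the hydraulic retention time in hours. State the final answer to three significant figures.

τ ≈ 20.1 h

Steady-state biomass mass balance: V·X·(1 + k_d·θ_c) = Y·Q·(S₀ − S)·θ_c, so V = 0.690 × 411 × (746 − 26.7) × 11.2 / [3140 × (1 + 0.0990 × 11.2)] = 2.28×10^6 / 6622 = 345.0 m³.
Hydraulic retention time τ = V/Q = 345.0 / 411 = 0.8395 d = 20.15 h.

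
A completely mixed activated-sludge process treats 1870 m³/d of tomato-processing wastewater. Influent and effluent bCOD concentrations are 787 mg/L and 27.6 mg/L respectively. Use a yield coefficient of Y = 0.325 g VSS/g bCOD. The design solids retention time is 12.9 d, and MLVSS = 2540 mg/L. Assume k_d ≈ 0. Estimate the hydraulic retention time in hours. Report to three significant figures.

Biomass mass balance (decay neglected): V·X = Y·Q·(S₀ − S)·θ_c, so V = 0.325 × 1870 × (787 − 27.6) × 12.9 / 2540 = 2344 m³.
τ = V/Q = 2344/1870 = 1.253 d, or 30.08 h.

τ ≈ 30.1 h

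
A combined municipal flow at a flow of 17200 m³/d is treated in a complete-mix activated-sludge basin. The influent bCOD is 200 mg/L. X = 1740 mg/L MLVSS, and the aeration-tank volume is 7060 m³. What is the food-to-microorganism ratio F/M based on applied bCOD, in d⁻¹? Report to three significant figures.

F/M ≈ 0.280 d⁻¹

Food-to-microorganism ratio F/M = Q S₀ / (V X) = 17200 × 200 / (7060 × 1740) = 0.2800 d⁻¹.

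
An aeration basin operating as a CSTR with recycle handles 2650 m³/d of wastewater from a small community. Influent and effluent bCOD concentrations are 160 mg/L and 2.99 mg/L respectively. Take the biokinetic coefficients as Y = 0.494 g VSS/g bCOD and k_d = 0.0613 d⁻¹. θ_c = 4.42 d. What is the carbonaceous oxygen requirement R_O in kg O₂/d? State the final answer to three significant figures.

Y_obs = Y / (1 + k_d θ_c) = 0.494 / (1 + 0.0613 × 4.42) = 0.494 / 1.271 = 0.3887.
Substrate removed = Q·(S₀ − S) = 2650 m³/d × (160 − 2.99) g/m³ = 4.16×10^5 g/d = 416.1 kg/d.
Net sludge production P_X = 0.3887 × 416.1 = 161.7 kg VSS/d.
R_O = Q·(S₀ − S) − 1.42·P_X = 416.1 − 1.42 × 161.7 = 186.4 kg O₂/d.

R_O ≈ 186 kg O₂/d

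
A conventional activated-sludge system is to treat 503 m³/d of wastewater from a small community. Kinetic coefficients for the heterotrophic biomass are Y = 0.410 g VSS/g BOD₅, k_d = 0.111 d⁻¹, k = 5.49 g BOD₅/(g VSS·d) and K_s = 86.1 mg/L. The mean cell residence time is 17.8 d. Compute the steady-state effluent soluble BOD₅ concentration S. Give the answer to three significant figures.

S ≈ 6.91 mg/L

From the Monod/SRT balance for a CMAS, S = K_s·(1+k_d θ_c)/[θ_c·(Y k − k_d) − 1] = 86.1 × (1 + 0.111 × 17.8) / [17.8 × (0.410 × 5.49 − 0.111) − 1] = 256.2 / 37.09 = 6.908 mg/L.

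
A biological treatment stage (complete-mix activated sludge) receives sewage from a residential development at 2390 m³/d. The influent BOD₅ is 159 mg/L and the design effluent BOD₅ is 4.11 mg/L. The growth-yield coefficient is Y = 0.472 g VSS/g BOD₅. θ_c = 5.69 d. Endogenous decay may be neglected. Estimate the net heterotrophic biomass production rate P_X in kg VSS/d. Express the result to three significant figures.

Since k_d ≈ 0, Y_obs = Y = 0.472 g VSS/g BOD₅.
ΔS = 159 − 4.11 = 154.9 mg/L, so the substrate removal rate is 2390 × 154.9/1000 = 370.2 kg BOD₅/d.
Net biomass production P_X = Y_obs × Q·(S₀ − S) = 0.4720 × 370.2 = 174.7 kg VSS/d.

P_X ≈ 175 kg VSS/d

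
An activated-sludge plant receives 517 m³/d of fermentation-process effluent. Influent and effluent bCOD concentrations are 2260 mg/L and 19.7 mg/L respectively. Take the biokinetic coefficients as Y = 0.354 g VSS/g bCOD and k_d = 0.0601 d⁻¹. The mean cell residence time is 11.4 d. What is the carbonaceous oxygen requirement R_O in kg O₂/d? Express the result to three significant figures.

The observed yield is Y_obs = Y/(1 + k_d·θ_c) = 0.354 / (1 + 0.0601 × 11.4) = 0.354 / 1.685 = 0.2101 g VSS per g bCOD removed.
Substrate removed = Q·(S₀ − S) = 517 m³/d × (2260 − 19.7) g/m³ = 1.16×10^6 g/d = 1158 kg/d.
Biomass synthesised: P_X = Y_obs × 1158 = 243.3 kg VSS/d.
R_O = Q·ΔS − 1.42 P_X = 1158 − 345.5 = 812.7 kg O₂/d.

R_O ≈ 813 kg O₂/d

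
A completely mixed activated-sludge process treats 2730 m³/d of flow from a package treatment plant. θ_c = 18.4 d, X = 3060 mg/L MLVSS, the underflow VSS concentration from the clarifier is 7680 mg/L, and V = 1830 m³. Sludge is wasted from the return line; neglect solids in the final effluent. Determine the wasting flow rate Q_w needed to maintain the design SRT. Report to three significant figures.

Wasting from the return line (neglecting effluent solids): Q_w = V·X / (θ_c·X_r) = 1830 × 3060 / (18.4 × 7680) = 39.63 m³/d.

Q_w ≈ 39.6 m³/d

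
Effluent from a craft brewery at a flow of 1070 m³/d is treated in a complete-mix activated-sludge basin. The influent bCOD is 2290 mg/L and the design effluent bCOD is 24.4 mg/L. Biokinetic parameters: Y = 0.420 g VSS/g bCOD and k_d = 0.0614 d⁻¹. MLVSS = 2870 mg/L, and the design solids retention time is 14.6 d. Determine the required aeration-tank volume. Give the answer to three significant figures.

Steady-state biomass mass balance: V·X·(1 + k_d·θ_c) = Y·Q·(S₀ − S)·θ_c, so V = 0.420 × 1070 × (2290 − 24.4) × 14.6 / [2870 × (1 + 0.0614 × 14.6)] = 1.49×10^7 / 5443 = 2731 m³.

V ≈ 2730 m³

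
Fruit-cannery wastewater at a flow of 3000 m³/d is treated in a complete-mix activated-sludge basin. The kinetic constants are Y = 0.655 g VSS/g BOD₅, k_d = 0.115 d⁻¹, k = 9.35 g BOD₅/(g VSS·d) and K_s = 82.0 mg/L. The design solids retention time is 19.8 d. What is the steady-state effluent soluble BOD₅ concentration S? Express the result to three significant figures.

S ≈ 2.28 mg/L

Effluent substrate depends only on kinetics and SRT: S = K_s(1 + k_d θ_c) / [θ_c(Yk − k_d) − 1] = 82.0 × (1 + 0.115 × 19.8) / [19.8 × (0.655 × 9.35 − 0.115) − 1] = 268.7 / 118.0 = 2.278 mg/L.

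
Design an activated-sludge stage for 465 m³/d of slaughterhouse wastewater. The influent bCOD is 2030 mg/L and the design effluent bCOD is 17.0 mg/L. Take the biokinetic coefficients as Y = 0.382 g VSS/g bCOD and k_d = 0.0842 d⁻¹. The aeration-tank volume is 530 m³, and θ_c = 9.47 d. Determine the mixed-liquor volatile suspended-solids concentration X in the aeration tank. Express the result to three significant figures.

From V·X·(1 + k_d·θ_c) = Y·Q·(S₀ − S)·θ_c: X = 0.382 × 465 × (2030 − 17.0) × 9.47 / [530 × (1 + 0.0842 × 9.47)] = 3555 mg/L.

X ≈ 3550 mg/L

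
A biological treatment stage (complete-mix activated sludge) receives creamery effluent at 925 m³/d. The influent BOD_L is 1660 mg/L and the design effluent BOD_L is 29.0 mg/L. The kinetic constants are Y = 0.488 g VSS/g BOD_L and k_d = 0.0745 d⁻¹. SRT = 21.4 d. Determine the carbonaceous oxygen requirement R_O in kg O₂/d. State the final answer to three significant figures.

R_O ≈ 1110 kg O₂/d

Observed yield with endogenous decay: Y_obs = Y / (1 + k_d·θ_c) = 0.488 / (1 + 0.0745 × 21.4) = 0.488 / 2.594 = 0.1881 g VSS/g BOD_L.
Substrate removed = Q·(S₀ − S) = 925 m³/d × (1660 − 29.0) g/m³ = 1.51×10^6 g/d = 1509 kg/d.
P_X = Y_obs·Q·(S₀ − S) = 0.1881 × 1509 = 283.8 kg VSS/d.
Carbonaceous O₂ demand = substrate oxidised − cell-mass equivalent = 1509 − 1.42 × 283.8 = 1106 kg O₂/d.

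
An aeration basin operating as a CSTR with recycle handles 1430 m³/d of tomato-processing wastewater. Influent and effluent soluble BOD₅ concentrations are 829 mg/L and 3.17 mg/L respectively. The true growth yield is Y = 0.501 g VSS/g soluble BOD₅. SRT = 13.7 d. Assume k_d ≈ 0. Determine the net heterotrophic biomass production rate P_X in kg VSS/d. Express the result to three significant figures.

P_X ≈ 592 kg VSS/d

With endogenous decay neglected, the observed yield equals the true yield: Y_obs = Y = 0.501 g VSS/g soluble BOD₅.
ΔS = 829 − 3.17 = 825.8 mg/L, so the substrate removal rate is 1430 × 825.8/1000 = 1181 kg soluble BOD₅/d.
Biomass produced: P_X = Y_obs·Q·ΔS = 0.5010 × 1181 ≈ 591.6 kg VSS/d.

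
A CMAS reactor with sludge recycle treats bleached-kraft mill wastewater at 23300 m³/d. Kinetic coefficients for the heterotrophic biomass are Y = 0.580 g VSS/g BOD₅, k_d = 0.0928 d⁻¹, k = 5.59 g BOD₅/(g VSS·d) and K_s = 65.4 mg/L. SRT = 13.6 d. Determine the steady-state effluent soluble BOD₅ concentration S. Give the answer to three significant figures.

From the Monod/SRT balance for a CMAS, S = K_s·(1+k_d θ_c)/[θ_c·(Y k − k_d) − 1] = 65.4 × (1 + 0.0928 × 13.6) / [13.6 × (0.580 × 5.59 − 0.0928) − 1] = 147.9 / 41.83 = 3.537 mg/L.

S ≈ 3.54 mg/L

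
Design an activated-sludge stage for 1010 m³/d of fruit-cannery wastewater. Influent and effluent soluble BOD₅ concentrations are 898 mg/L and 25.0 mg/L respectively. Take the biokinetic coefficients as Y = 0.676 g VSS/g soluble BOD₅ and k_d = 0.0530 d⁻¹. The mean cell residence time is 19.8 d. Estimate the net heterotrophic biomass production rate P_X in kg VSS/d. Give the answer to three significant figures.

P_X ≈ 291 kg VSS/d

Observed yield with endogenous decay: Y_obs = Y / (1 + k_d·θ_c) = 0.676 / (1 + 0.0530 × 19.8) = 0.676 / 2.049 = 0.3299 g VSS/g soluble BOD₅.
Mass of soluble BOD₅ removed per day: Q(S₀ − S) = 1010 × 873.0 g/m³ = 881.7 kg/d.
So the net sludge growth is P_X = 0.3299 × 881.7 = 290.8 kg VSS/d.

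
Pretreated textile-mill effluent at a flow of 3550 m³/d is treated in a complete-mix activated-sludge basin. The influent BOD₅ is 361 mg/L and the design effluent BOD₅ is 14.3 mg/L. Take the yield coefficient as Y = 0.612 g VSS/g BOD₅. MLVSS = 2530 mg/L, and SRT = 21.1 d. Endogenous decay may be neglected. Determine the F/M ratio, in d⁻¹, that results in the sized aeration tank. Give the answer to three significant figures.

V·X = Y·Q·ΔS·θ_c gives V = 0.612 × 3550 × (361 − 14.3) × 21.1 / 2530 = 6282 m³.
F/M = applied load / biomass = Q·S₀/(V·X) = 3550 × 361 / (6282 × 2530) = 0.08063 d⁻¹.

F/M ≈ 0.0806 d⁻¹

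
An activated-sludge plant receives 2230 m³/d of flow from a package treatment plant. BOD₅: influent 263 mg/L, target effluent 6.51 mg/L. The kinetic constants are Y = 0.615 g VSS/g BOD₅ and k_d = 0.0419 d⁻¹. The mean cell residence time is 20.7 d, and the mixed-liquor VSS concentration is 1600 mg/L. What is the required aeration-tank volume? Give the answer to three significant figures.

Rearranging the biomass balance for a CMAS with decay, V = Y·Q·ΔS·θ_c / [X·(1+k_d θ_c)] = 0.615 × 2230 × (263 − 6.51) × 20.7 / [1600 × (1 + 0.0419 × 20.7)] = 7.28×10^6 / 2988 = 2437 m³.

V ≈ 2440 m³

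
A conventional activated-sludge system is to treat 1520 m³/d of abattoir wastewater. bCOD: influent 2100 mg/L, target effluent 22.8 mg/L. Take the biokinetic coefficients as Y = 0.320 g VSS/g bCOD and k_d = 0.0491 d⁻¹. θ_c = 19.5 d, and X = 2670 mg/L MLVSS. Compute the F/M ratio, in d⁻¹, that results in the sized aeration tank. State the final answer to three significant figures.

F/M ≈ 0.317 d⁻¹

Rearranging the biomass balance for a CMAS with decay, V = Y·Q·ΔS·θ_c / [X·(1+k_d θ_c)] = 0.320 × 1520 × (2100 − 22.8) × 19.5 / [2670 × (1 + 0.0491 × 19.5)] = 1.97×10^7 / 5226 = 3770 m³.
F/M = applied load / biomass = Q·S₀/(V·X) = 1520 × 2100 / (3770 × 2670) = 0.3171 d⁻¹.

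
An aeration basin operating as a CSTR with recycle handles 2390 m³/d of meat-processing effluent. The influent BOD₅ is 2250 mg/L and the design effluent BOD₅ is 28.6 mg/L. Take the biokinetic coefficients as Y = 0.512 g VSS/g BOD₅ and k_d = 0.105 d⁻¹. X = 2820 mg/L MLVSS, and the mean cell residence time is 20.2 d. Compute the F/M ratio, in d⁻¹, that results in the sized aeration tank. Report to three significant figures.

From the SRT design equation V = Y Q (S₀−S) θ_c / [X (1 + k_d θ_c)] = 0.512 × 2390 × (2250 − 28.6) × 20.2 / [2820 × (1 + 0.105 × 20.2)] = 5.49×10^7 / 8801 = 6239 m³.
F/M = Q·S₀ / (V·X) = 2390 × 2250 / (6239 × 2820) = 0.3057 g BOD₅·(g VSS·d)⁻¹.

F/M ≈ 0.306 d⁻¹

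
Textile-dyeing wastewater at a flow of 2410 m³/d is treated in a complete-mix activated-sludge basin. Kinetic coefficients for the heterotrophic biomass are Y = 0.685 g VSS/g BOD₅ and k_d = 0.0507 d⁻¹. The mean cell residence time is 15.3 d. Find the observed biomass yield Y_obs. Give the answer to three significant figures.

Y_obs ≈ 0.386 g VSS/g BOD₅

Observed yield with endogenous decay: Y_obs = Y / (1 + k_d·θ_c) = 0.685 / (1 + 0.0507 × 15.3) = 0.685 / 1.776 = 0.3858 g VSS/g BOD₅.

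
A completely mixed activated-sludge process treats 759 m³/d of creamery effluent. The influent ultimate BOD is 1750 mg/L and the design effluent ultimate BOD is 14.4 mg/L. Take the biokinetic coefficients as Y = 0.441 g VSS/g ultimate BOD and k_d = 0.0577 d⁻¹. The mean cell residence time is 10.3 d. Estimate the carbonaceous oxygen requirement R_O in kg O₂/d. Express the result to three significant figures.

Correct the yield for decay: Y_obs = Y/(1 + k_d θ_c) = 0.441 / (1 + 0.0577 × 10.3) = 0.441 / 1.594 = 0.2766.
Q·(S₀ − S) = 759 × (1750 − 14.4) × 10⁻³ = 1317 kg/d removed.
Net sludge production P_X = 0.2766 × 1317 = 364.4 kg VSS/d.
R_O = Q·ΔS − 1.42 P_X = 1317 − 517.4 = 799.9 kg O₂/d.

R_O ≈ 800 kg O₂/d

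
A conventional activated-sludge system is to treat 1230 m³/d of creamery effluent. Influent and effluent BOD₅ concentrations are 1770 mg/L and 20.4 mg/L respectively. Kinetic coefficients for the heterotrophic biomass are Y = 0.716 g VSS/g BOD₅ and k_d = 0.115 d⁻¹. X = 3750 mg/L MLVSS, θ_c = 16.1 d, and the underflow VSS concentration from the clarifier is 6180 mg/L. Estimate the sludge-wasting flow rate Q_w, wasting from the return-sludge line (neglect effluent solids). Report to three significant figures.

Q_w ≈ 87.4 m³/d

Steady-state biomass mass balance: V·X·(1 + k_d·θ_c) = Y·Q·(S₀ − S)·θ_c, so V = 0.716 × 1230 × (1770 − 20.4) × 16.1 / [3750 × (1 + 0.115 × 16.1)] = 2.48×10^7 / 10693 = 2320 m³.
Q_w = (V·X)/(θ_c X_r) = 2320 × 3750 / (16.1 × 6180) = 87.44 m³/d.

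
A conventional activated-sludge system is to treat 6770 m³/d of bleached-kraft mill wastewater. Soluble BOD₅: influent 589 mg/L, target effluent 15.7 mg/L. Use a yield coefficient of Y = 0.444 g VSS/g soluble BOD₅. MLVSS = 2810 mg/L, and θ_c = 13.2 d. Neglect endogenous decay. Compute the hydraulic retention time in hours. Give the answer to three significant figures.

V·X = Y·Q·ΔS·θ_c gives V = 0.444 × 6770 × (589 − 15.7) × 13.2 / 2810 = 8095 m³.
τ = V/Q = 8095/6770 = 1.196 d, or 28.70 h.

τ ≈ 28.7 h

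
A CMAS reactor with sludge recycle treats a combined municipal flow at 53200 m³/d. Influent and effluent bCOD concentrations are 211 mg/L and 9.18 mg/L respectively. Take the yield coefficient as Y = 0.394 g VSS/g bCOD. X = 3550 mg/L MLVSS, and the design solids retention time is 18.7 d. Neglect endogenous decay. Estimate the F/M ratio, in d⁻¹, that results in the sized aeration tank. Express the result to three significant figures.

F/M ≈ 0.142 d⁻¹

With k_d = 0 the design equation reduces to V = Y Q (S₀−S) θ_c / X = 0.394 × 53200 × (211 − 9.18) × 18.7 / 3550 = 22284 m³.
F/M = Q·S₀ / (V·X) = 53200 × 211 / (22284 × 3550) = 0.1419 g bCOD·(g VSS·d)⁻¹.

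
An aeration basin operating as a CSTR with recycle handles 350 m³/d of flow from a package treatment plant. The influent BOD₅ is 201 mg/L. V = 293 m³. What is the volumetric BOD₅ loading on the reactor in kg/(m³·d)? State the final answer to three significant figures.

Volumetric loading L_v = Q·S₀ / V = 350 × 201 g/m³ / 293.0 m³ = 240.1 g/(m³·d) = 0.2401 kg BOD₅/(m³·d).

L_v ≈ 0.240 kg BOD₅/(m³·d)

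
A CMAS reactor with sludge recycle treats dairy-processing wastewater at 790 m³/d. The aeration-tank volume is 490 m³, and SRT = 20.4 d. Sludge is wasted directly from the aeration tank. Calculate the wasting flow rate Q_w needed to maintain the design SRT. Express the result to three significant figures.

Q_w ≈ 24.0 m³/d

Wasting from the aeration tank: Q_w = V / θ_c = 490.0 / 20.4 = 24.02 m³/d.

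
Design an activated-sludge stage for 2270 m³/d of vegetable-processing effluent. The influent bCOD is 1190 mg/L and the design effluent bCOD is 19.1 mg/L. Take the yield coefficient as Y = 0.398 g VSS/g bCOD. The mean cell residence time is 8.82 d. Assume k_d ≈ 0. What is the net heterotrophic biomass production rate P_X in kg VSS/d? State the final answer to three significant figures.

Since k_d ≈ 0, Y_obs = Y = 0.398 g VSS/g bCOD.
Mass of bCOD removed per day: Q(S₀ − S) = 2270 × 1171 g/m³ = 2658 kg/d.
P_X = Y_obs · Q(S₀ − S) = 0.3980 × 2658 = 1058 kg VSS/d.

P_X ≈ 1060 kg VSS/d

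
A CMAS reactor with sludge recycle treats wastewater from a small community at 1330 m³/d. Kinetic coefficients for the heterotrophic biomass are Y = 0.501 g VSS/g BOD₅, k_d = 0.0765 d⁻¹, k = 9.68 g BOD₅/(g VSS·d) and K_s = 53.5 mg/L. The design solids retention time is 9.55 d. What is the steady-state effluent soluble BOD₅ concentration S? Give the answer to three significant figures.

Effluent substrate depends only on kinetics and SRT: S = K_s(1 + k_d θ_c) / [θ_c(Yk − k_d) − 1] = 53.5 × (1 + 0.0765 × 9.55) / [9.55 × (0.501 × 9.68 − 0.0765) − 1] = 92.59 / 44.58 = 2.077 mg/L.

S ≈ 2.08 mg/L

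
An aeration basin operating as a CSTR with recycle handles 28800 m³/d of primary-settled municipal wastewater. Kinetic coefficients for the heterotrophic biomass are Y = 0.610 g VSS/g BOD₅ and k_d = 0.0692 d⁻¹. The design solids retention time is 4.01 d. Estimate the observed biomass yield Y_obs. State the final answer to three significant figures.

Y_obs ≈ 0.477 g VSS/g BOD₅

The observed yield is Y_obs = Y/(1 + k_d·θ_c) = 0.610 / (1 + 0.0692 × 4.01) = 0.610 / 1.277 = 0.4775 g VSS per g BOD₅ removed.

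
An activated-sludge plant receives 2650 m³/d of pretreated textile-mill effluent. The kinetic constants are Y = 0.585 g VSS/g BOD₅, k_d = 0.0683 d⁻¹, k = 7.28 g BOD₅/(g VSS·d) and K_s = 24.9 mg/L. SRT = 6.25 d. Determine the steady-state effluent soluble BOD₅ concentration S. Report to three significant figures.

From the Monod/SRT balance for a CMAS, S = K_s·(1+k_d θ_c)/[θ_c·(Y k − k_d) − 1] = 24.9 × (1 + 0.0683 × 6.25) / [6.25 × (0.585 × 7.28 − 0.0683) − 1] = 35.53 / 25.19 = 1.410 mg/L.

S ≈ 1.41 mg/L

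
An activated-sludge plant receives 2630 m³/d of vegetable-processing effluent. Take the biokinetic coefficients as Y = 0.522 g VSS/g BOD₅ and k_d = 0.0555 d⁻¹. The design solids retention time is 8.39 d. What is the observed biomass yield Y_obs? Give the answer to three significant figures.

Y_obs ≈ 0.356 g VSS/g BOD₅

Y_obs = Y / (1 + k_d θ_c) = 0.522 / (1 + 0.0555 × 8.39) = 0.522 / 1.466 = 0.3562.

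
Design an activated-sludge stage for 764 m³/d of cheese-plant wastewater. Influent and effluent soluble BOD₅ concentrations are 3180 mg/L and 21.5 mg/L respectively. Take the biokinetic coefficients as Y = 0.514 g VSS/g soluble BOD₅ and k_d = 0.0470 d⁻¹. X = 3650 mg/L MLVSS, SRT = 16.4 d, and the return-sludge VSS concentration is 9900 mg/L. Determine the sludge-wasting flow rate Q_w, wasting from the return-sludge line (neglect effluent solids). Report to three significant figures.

Q_w ≈ 70.8 m³/d

Rearranging the biomass balance for a CMAS with decay, V = Y·Q·ΔS·θ_c / [X·(1+k_d θ_c)] = 0.514 × 764 × (3180 − 21.5) × 16.4 / [3650 × (1 + 0.0470 × 16.4)] = 2.03×10^7 / 6463 = 3147 m³.
Q_w = (V·X)/(θ_c X_r) = 3147 × 3650 / (16.4 × 9900) = 70.75 m³/d.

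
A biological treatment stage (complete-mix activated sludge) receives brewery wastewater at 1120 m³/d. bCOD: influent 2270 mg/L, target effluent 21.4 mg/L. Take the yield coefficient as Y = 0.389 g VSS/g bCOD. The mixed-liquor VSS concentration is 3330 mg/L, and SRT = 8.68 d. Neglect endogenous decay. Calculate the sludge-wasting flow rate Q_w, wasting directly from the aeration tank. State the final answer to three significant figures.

Q_w ≈ 294 m³/d

With k_d = 0 the design equation reduces to V = Y Q (S₀−S) θ_c / X = 0.389 × 1120 × (2270 − 21.4) × 8.68 / 3330 = 2554 m³.
For wasting at MLVSS concentration, Q_w = V/θ_c = 2554/8.68 = 294.2 m³/d.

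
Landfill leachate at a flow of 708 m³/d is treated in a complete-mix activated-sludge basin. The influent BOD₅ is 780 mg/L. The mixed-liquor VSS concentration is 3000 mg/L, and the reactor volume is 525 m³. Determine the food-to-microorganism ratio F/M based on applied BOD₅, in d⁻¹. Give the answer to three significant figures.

F/M ≈ 0.351 d⁻¹

F/M = applied load / biomass = Q·S₀/(V·X) = 708 × 780 / (525.0 × 3000) = 0.3506 d⁻¹.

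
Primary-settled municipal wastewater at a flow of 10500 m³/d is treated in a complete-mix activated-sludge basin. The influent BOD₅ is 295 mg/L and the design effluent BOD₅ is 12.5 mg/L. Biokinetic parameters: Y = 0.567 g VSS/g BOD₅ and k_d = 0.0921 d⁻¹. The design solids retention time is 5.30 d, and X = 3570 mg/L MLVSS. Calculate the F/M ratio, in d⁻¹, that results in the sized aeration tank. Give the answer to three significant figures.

F/M ≈ 0.517 d⁻¹

From the SRT design equation V = Y Q (S₀−S) θ_c / [X (1 + k_d θ_c)] = 0.567 × 10500 × (295 − 12.5) × 5.30 / [3570 × (1 + 0.0921 × 5.30)] = 8.91×10^6 / 5313 = 1678 m³.
Food-to-microorganism ratio F/M = Q S₀ / (V X) = 10500 × 295 / (1678 × 3570) = 0.5171 d⁻¹.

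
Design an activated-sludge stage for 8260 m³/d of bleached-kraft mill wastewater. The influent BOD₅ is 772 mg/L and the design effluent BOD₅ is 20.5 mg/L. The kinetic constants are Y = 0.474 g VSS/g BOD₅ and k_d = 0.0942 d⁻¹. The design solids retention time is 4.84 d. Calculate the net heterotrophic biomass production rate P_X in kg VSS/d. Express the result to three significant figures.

P_X ≈ 2020 kg VSS/d

Correct the yield for decay: Y_obs = Y/(1 + k_d θ_c) = 0.474 / (1 + 0.0942 × 4.84) = 0.474 / 1.456 = 0.3256.
Q·(S₀ − S) = 8260 × (772 − 20.5) × 10⁻³ = 6207 kg/d removed.
So the net sludge growth is P_X = 0.3256 × 6207 = 2021 kg VSS/d.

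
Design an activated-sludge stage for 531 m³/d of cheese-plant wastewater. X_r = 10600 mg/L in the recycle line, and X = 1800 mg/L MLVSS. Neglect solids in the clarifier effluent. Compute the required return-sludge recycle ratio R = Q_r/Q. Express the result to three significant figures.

Solids balance on the clarifier gives (1+R)X = R·X_r, so R = X/(X_r − X) = 1800 / (10600 − 1800) = 0.2045.

R ≈ 0.205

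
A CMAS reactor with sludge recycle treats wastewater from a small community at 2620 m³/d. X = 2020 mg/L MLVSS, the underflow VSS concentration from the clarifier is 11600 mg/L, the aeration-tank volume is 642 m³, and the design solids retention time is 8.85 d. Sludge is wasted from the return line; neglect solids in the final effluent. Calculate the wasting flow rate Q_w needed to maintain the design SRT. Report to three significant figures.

θ_c = V·X/(Q_w·X_r) when wasting from the recycle, so Q_w = V·X/(θ_c·X_r) = 642.0 × 2020 / (8.85 × 11600) = 12.63 m³/d.

Q_w ≈ 12.6 m³/d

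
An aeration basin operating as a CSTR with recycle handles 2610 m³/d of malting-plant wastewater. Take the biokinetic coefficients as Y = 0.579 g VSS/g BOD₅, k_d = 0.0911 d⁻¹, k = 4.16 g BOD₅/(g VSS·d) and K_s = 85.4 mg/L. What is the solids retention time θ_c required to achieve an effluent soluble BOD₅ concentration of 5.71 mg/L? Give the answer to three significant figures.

θ_c ≈ 16.7 d

Specific growth rate at S = 5.71 mg/L: μ = YkS/(K_s+S) = 0.579·4.16·5.71/(85.4+5.71) = 0.1510 d⁻¹.
1/θ_c = 0.1510 − 0.0911 = 0.05985 d⁻¹, so θ_c = 16.71 d.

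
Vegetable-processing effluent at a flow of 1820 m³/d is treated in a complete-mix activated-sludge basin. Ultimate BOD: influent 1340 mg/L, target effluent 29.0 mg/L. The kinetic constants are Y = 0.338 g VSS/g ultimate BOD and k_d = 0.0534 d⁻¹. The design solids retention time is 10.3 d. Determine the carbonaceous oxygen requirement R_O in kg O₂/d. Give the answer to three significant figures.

Correct the yield for decay: Y_obs = Y/(1 + k_d θ_c) = 0.338 / (1 + 0.0534 × 10.3) = 0.338 / 1.550 = 0.2181.
Substrate removed = Q·(S₀ − S) = 1820 m³/d × (1340 − 29.0) g/m³ = 2.39×10^6 g/d = 2386 kg/d.
Net sludge production P_X = 0.2181 × 2386 = 520.3 kg VSS/d.
R_O = Q·ΔS − 1.42 P_X = 2386 − 738.8 = 1647 kg O₂/d.

R_O ≈ 1650 kg O₂/d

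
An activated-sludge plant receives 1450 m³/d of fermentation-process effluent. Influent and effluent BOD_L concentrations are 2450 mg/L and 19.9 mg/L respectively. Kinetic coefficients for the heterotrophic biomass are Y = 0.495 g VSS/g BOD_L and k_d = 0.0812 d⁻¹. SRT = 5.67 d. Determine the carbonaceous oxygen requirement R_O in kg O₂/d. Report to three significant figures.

Y_obs = Y / (1 + k_d θ_c) = 0.495 / (1 + 0.0812 × 5.67) = 0.495 / 1.460 = 0.3389.
Q·(S₀ − S) = 1450 × (2450 − 19.9) × 10⁻³ = 3524 kg/d removed.
Net sludge production P_X = 0.3389 × 3524 = 1194 kg VSS/d.
R_O = Q·(S₀ − S) − 1.42·P_X = 3524 − 1.42 × 1194 = 1828 kg O₂/d.

R_O ≈ 1830 kg O₂/d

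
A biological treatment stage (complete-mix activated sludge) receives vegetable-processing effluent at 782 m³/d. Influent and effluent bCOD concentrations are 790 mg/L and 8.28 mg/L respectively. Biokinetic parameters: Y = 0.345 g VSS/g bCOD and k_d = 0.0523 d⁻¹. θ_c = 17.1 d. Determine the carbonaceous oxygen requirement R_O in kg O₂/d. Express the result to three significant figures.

Y_obs = Y / (1 + k_d θ_c) = 0.345 / (1 + 0.0523 × 17.1) = 0.345 / 1.894 = 0.1821.
Mass of bCOD removed per day: Q(S₀ − S) = 782 × 781.7 g/m³ = 611.3 kg/d.
P_X = Y_obs·Q·(S₀ − S) = 0.1821 × 611.3 = 111.3 kg VSS/d.
R_O = Q·ΔS − 1.42 P_X = 611.3 − 158.1 = 453.2 kg O₂/d.

R_O ≈ 453 kg O₂/d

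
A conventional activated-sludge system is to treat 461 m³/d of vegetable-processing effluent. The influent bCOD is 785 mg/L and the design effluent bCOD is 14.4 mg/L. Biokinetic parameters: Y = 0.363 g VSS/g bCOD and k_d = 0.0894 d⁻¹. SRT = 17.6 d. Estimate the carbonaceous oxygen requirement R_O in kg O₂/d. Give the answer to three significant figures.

Y_obs = Y / (1 + k_d θ_c) = 0.363 / (1 + 0.0894 × 17.6) = 0.363 / 2.573 = 0.1411.
Q·(S₀ − S) = 461 × (785 − 14.4) × 10⁻³ = 355.2 kg/d removed.
P_X = Y_obs·Q·(S₀ − S) = 0.1411 × 355.2 = 50.11 kg VSS/d.
R_O = Q·(S₀ − S) − 1.42·P_X = 355.2 − 1.42 × 50.11 = 284.1 kg O₂/d.

R_O ≈ 284 kg O₂/d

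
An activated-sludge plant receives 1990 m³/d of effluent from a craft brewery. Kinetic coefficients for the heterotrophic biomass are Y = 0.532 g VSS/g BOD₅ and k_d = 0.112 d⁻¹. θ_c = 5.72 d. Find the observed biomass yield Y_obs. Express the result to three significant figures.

The observed yield is Y_obs = Y/(1 + k_d·θ_c) = 0.532 / (1 + 0.112 × 5.72) = 0.532 / 1.641 = 0.3243 g VSS per g BOD₅ removed.

Y_obs ≈ 0.324 g VSS/g BOD₅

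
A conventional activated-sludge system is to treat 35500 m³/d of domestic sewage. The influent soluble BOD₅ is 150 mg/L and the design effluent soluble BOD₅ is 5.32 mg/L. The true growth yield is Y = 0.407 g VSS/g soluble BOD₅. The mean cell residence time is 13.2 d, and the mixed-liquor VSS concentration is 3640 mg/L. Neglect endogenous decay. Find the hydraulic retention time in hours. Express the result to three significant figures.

τ ≈ 5.12 h

With k_d = 0 the design equation reduces to V = Y Q (S₀−S) θ_c / X = 0.407 × 35500 × (150 − 5.32) × 13.2 / 3640 = 7581 m³.
HRT = V/Q = 7581 m³ / 35500 m³·d⁻¹ = 0.2135 d × 24 = 5.125 h.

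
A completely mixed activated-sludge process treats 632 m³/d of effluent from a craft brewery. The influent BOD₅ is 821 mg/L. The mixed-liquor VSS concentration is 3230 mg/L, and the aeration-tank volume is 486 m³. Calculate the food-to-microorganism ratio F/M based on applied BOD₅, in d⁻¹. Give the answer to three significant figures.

F/M ≈ 0.331 d⁻¹

Food-to-microorganism ratio F/M = Q S₀ / (V X) = 632 × 821 / (486.0 × 3230) = 0.3305 d⁻¹.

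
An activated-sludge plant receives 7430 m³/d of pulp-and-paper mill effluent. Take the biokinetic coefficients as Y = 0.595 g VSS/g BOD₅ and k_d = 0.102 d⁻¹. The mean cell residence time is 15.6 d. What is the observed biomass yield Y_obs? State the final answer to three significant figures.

Y_obs ≈ 0.230 g VSS/g BOD₅

The observed yield is Y_obs = Y/(1 + k_d·θ_c) = 0.595 / (1 + 0.102 × 15.6) = 0.595 / 2.591 = 0.2296 g VSS per g BOD₅ removed.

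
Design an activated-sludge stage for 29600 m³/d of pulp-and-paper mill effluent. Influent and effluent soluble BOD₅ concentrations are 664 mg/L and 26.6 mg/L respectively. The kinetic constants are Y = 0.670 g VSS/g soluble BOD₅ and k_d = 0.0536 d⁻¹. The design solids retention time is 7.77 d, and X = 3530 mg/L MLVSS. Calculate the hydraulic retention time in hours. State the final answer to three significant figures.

Rearranging the biomass balance for a CMAS with decay, V = Y·Q·ΔS·θ_c / [X·(1+k_d θ_c)] = 0.670 × 29600 × (664 − 26.6) × 7.77 / [3530 × (1 + 0.0536 × 7.77)] = 9.82×10^7 / 5000 = 19643 m³.
τ = V/Q = 19643/29600 = 0.6636 d, or 15.93 h.

τ ≈ 15.9 h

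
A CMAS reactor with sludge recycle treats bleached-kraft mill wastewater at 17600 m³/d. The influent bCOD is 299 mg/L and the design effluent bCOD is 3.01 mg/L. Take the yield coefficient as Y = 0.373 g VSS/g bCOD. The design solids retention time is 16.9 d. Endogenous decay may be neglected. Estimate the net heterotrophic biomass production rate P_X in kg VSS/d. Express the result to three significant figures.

Since k_d ≈ 0, Y_obs = Y = 0.373 g VSS/g bCOD.
Substrate removed = Q·(S₀ − S) = 17600 m³/d × (299 − 3.01) g/m³ = 5.21×10^6 g/d = 5209 kg/d.
Net biomass production P_X = Y_obs × Q·(S₀ − S) = 0.3730 × 5209 = 1943 kg VSS/d.

P_X ≈ 1940 kg VSS/d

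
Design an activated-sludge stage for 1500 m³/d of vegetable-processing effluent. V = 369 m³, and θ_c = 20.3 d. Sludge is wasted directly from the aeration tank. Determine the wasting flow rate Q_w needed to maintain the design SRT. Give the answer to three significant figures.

For wasting at MLVSS concentration, Q_w = V/θ_c = 369.0/20.3 = 18.18 m³/d.

Q_w ≈ 18.2 m³/d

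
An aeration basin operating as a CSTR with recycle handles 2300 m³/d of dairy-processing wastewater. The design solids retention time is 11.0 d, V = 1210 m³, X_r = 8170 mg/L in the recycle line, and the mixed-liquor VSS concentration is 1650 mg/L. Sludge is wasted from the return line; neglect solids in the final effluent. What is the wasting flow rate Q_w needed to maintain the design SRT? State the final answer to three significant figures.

Q_w ≈ 22.2 m³/d

Q_w = (V·X)/(θ_c X_r) = 1210 × 1650 / (11.0 × 8170) = 22.22 m³/d.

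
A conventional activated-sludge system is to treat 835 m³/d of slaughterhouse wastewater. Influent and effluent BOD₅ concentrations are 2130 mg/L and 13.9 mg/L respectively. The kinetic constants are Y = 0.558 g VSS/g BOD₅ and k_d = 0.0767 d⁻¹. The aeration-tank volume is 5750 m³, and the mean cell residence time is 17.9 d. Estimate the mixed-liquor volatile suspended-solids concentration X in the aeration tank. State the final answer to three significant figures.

X ≈ 1290 mg/L

Solving the biomass balance for X: X = Y Q (S₀−S) θ_c / [V (1+k_d θ_c)] = 0.558 × 835 × (2130 − 13.9) × 17.9 / [5750 × (1 + 0.0767 × 17.9)] = 1293 mg/L.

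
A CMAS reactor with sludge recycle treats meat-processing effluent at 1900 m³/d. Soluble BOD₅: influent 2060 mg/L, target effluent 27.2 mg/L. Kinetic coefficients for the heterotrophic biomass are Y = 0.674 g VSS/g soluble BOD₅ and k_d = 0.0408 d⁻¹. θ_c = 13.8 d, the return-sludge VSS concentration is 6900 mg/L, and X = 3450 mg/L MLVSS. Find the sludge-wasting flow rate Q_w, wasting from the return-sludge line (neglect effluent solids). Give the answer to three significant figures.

Q_w ≈ 241 m³/d

Rearranging the biomass balance for a CMAS with decay, V = Y·Q·ΔS·θ_c / [X·(1+k_d θ_c)] = 0.674 × 1900 × (2060 − 27.2) × 13.8 / [3450 × (1 + 0.0408 × 13.8)] = 3.59×10^7 / 5392 = 6662 m³.
Wasting from the return line (neglecting effluent solids): Q_w = V·X / (θ_c·X_r) = 6662 × 3450 / (13.8 × 6900) = 241.4 m³/d.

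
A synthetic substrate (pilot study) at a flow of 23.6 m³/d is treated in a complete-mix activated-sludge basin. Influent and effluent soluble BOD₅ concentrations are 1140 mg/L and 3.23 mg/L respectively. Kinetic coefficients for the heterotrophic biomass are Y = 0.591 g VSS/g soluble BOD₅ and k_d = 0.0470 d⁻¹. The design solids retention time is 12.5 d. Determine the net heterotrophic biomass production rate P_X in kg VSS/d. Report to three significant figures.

P_X ≈ 9.99 kg VSS/d

Y_obs = Y / (1 + k_d θ_c) = 0.591 / (1 + 0.0470 × 12.5) = 0.591 / 1.587 = 0.3723.
Substrate removed = Q·(S₀ − S) = 23.6 m³/d × (1140 − 3.23) g/m³ = 2.68×10^4 g/d = 26.83 kg/d.
P_X = Y_obs · Q(S₀ − S) = 0.3723 × 26.83 = 9.988 kg VSS/d.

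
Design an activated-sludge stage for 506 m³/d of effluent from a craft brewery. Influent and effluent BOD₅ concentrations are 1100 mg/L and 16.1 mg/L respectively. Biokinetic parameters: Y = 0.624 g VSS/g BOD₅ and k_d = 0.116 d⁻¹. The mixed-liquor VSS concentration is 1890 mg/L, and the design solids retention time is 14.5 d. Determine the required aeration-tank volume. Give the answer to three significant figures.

V ≈ 979 m³

From the SRT design equation V = Y Q (S₀−S) θ_c / [X (1 + k_d θ_c)] = 0.624 × 506 × (1100 − 16.1) × 14.5 / [1890 × (1 + 0.116 × 14.5)] = 4.96×10^6 / 5069 = 979.0 m³.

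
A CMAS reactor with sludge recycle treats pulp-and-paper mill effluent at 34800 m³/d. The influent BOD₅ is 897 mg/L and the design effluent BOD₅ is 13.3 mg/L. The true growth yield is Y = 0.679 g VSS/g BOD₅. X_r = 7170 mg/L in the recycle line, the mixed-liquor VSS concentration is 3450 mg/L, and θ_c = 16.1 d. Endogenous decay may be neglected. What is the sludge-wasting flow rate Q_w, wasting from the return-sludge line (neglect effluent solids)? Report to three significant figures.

Biomass mass balance (decay neglected): V·X = Y·Q·(S₀ − S)·θ_c, so V = 0.679 × 34800 × (897 − 13.3) × 16.1 / 3450 = 97445 m³.
θ_c = V·X/(Q_w·X_r) when wasting from the recycle, so Q_w = V·X/(θ_c·X_r) = 97445 × 3450 / (16.1 × 7170) = 2912 m³/d.

Q_w ≈ 2910 m³/d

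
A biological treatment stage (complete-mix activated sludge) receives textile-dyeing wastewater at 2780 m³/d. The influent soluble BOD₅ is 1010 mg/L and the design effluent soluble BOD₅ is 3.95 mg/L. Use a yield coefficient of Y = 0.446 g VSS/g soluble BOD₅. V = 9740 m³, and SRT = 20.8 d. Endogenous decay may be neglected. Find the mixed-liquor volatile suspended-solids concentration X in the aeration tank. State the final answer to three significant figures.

X ≈ 2660 mg/L

From V·X = Y·Q·(S₀ − S)·θ_c (decay neglected): X = 0.446 × 2780 × (1010 − 3.95) × 20.8 / 9740 = 2664 mg/L.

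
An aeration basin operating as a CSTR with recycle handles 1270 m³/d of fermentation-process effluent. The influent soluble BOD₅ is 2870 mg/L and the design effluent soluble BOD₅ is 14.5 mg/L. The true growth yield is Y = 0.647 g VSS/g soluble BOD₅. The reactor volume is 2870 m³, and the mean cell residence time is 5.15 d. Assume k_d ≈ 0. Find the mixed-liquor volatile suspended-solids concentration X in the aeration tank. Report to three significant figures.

X ≈ 4210 mg/L

Without decay, X = Y Q (S₀−S) θ_c / V = 0.647 × 1270 × (2870 − 14.5) × 5.15 / 2870 = 4210 mg/L.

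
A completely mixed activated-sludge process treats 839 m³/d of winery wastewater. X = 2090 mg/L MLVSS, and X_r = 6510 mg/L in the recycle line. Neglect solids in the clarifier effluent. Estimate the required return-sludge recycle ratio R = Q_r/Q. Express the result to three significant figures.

R ≈ 0.473

Solids balance on the clarifier gives (1+R)X = R·X_r, so R = X/(X_r − X) = 2090 / (6510 − 2090) = 0.4729.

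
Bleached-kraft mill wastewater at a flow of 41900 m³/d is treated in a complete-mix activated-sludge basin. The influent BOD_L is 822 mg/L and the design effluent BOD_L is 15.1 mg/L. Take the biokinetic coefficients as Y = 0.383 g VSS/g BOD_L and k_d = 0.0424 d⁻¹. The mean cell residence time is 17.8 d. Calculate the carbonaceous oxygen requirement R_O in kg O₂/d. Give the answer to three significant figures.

R_O ≈ 23300 kg O₂/d

Observed yield with endogenous decay: Y_obs = Y / (1 + k_d·θ_c) = 0.383 / (1 + 0.0424 × 17.8) = 0.383 / 1.755 = 0.2183 g VSS/g BOD_L.
Q·(S₀ − S) = 41900 × (822 − 15.1) × 10⁻³ = 33809 kg/d removed.
Biomass synthesised: P_X = Y_obs × 33809 = 7379 kg VSS/d.
R_O = Q·(S₀ − S) − 1.42·P_X = 33809 − 1.42 × 7379 = 23330 kg O₂/d.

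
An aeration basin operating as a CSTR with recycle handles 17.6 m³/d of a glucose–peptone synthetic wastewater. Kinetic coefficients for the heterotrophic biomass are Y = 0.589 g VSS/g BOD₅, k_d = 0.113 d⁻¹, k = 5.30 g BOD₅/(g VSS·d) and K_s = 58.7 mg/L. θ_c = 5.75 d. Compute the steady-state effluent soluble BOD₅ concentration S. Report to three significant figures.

For a completely mixed reactor with recycle the Lawrence–McCarty relation gives S = K_s·(1 + k_d·θ_c) / [θ_c·(Y·k − k_d) − 1] = 58.7 × (1 + 0.113 × 5.75) / [5.75 × (0.589 × 5.30 − 0.113) − 1] = 96.84 / 16.30 = 5.941 mg/L.

S ≈ 5.94 mg/L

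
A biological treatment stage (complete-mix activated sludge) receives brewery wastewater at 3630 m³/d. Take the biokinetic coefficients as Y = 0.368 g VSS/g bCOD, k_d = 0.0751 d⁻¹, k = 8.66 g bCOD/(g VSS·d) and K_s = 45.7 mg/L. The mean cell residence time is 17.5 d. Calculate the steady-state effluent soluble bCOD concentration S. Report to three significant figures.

From the Monod/SRT balance for a CMAS, S = K_s·(1+k_d θ_c)/[θ_c·(Y k − k_d) − 1] = 45.7 × (1 + 0.0751 × 17.5) / [17.5 × (0.368 × 8.66 − 0.0751) − 1] = 105.8 / 53.46 = 1.978 mg/L.

S ≈ 1.98 mg/L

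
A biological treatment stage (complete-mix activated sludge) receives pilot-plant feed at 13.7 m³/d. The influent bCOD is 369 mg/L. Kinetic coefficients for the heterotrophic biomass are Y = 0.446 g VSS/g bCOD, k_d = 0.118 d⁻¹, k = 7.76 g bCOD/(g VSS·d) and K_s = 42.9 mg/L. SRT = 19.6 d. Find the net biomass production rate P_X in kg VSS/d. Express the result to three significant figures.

From the Monod/SRT balance for a CMAS, S = K_s·(1+k_d θ_c)/[θ_c·(Y k − k_d) − 1] = 42.9 × (1 + 0.118 × 19.6) / [19.6 × (0.446 × 7.76 − 0.118) − 1] = 142.1 / 64.52 = 2.203 mg/L.
Correct the yield for decay: Y_obs = Y/(1 + k_d θ_c) = 0.446 / (1 + 0.118 × 19.6) = 0.446 / 3.313 = 0.1346.
Substrate removed = Q·(S₀ − S) = 13.7 m³/d × (369 − 2.20) g/m³ = 5.03×10^3 g/d = 5.025 kg/d.
P_X = Y_obs · Q(S₀ − S) = 0.1346 × 5.025 = 0.6765 kg VSS/d.

P_X ≈ 0.677 kg VSS/d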